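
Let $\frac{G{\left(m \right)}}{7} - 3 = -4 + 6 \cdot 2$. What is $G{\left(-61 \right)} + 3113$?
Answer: $3190$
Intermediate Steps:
$G{\left(m \right)} = 77$ ($G{\left(m \right)} = 21 + 7 \left(-4 + 6 \cdot 2\right) = 21 + 7 \left(-4 + 12\right) = 21 + 7 \cdot 8 = 21 + 56 = 77$)
$G{\left(-61 \right)} + 3113 = 77 + 3113 = 3190$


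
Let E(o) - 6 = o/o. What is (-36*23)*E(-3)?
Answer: -5796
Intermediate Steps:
E(o) = 7 (E(o) = 6 + o/o = 6 + 1 = 7)
(-36*23)*E(-3) = -36*23*7 = -828*7 = -5796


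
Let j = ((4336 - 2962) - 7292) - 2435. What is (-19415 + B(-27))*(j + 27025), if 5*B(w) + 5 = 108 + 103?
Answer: -1808737968/5 ≈ -3.6175e+8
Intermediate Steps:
B(w) = 206/5 (B(w) = -1 + (108 + 103)/5 = -1 + (1/5)*211 = -1 + 211/5 = 206/5)
j = -8353 (j = (1374 - 7292) - 2435 = -5918 - 2435 = -8353)
(-19415 + B(-27))*(j + 27025) = (-19415 + 206/5)*(-8353 + 27025) = -96869/5*18672 = -1808737968/5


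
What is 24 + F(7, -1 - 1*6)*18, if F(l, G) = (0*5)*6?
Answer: 24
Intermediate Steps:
F(l, G) = 0 (F(l, G) = 0*6 = 0)
24 + F(7, -1 - 1*6)*18 = 24 + 0*18 = 24 + 0 = 24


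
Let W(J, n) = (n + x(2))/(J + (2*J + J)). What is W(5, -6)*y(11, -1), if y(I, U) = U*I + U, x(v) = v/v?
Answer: 3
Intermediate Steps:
x(v) = 1
W(J, n) = (1 + n)/(4*J) (W(J, n) = (n + 1)/(J + (2*J + J)) = (1 + n)/(J + 3*J) = (1 + n)/((4*J)) = (1 + n)*(1/(4*J)) = (1 + n)/(4*J))
y(I, U) = U + I*U (y(I, U) = I*U + U = U + I*U)
W(5, -6)*y(11, -1) = ((¼)*(1 - 6)/5)*(-(1 + 11)) = ((¼)*(⅕)*(-5))*(-1*12) = -¼*(-12) = 3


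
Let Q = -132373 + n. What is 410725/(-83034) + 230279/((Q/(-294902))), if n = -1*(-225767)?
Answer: -57539341999439/79131402 ≈ -7.2714e+5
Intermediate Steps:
n = 225767
Q = 93394 (Q = -132373 + 225767 = 93394)
410725/(-83034) + 230279/((Q/(-294902))) = 410725/(-83034) + 230279/((93394/(-294902))) = 410725*(-1/83034) + 230279/((93394*(-1/294902))) = -58675/11862 + 230279/(-46697/147451) = -58675/11862 + 230279*(-147451/46697) = -58675/11862 - 4850695547/6671 = -57539341999439/79131402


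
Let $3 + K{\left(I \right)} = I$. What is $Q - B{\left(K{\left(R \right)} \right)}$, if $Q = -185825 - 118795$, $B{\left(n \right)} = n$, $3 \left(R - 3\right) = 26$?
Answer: $- \frac{913886}{3} \approx -3.0463 \cdot 10^{5}$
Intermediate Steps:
$R = \frac{35}{3}$ ($R = 3 + \frac{1}{3} \cdot 26 = 3 + \frac{26}{3} = \frac{35}{3} \approx 11.667$)
$K{\left(I \right)} = -3 + I$
$Q = -304620$ ($Q = -185825 - 118795 = -304620$)
$Q - B{\left(K{\left(R \right)} \right)} = -304620 - \left(-3 + \frac{35}{3}\right) = -304620 - \frac{26}{3} = - \frac{913886}{3}$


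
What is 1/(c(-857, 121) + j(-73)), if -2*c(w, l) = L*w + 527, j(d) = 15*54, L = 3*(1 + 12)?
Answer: 1/17258 ≈ 5.7944e-5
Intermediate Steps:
L = 39 (L = 3*13 = 39)
j(d) = 810
c(w, l) = -527/2 - 39*w/2 (c(w, l) = -(39*w + 527)/2 = -(527 + 39*w)/2 = -527/2 - 39*w/2)
1/(c(-857, 121) + j(-73)) = 1/((-527/2 - 39/2*(-857)) + 810) = 1/((-527/2 + 33423/2) + 810) = 1/(16448 + 810) = 1/17258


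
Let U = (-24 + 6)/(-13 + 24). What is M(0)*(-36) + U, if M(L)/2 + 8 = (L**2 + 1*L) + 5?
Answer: 2358/11 ≈ 214.36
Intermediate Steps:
U = -18/11 ≈ -1.6364
M(L) = -6 + 2*L + 2*L**2 (M(L) = -16 + 2*((L**2 + 1*L) + 5) = -16 + 2*((L**2 + L) + 5) = -16 + 2*((L + L**2) + 5) = -16 + 2*(5 + L + L**2) = -16 + (10 + 2*L + 2*L**2) = -6 + 2*L + 2*L**2)
M(0)*(-36) + U = (-6 + 2*0 + 2*0**2)*(-36) - 18/11 = (-6 + 0 + 2*0)*(-36) - 18/11 = (-6 + 0 + 0)*(-36) - 18/11 = -6*(-36) - 18/11 = 216 - 18/11 = 2358/11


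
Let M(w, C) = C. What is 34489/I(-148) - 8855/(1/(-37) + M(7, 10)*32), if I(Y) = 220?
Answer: 336235571/2604580 ≈ 129.09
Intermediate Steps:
34489/I(-148) - 8855/(1/(-37) + M(7, 10)*32) = 34489/220 - 8855/(1/(-37) + 10*32) = 34489*(1/220) - 8855/(-1/37 + 320) = 34489/220 - 8855/11839/37 = 34489/220 - 8855*37/11839 = 34489/220 - 327635/11839 = 336235571/2604580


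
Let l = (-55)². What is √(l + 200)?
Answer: 5*√129 ≈ 56.789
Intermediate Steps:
l = 3025
√(l + 200) = √(3025 + 200) = √3225 = 5*√129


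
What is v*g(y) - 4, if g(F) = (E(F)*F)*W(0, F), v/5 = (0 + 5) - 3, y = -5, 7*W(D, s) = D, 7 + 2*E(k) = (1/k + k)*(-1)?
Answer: -4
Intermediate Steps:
E(k) = -7/2 - k/2 - 1/(2*k) (E(k) = -7/2 + ((1/k + k)*(-1))/2 = -7/2 + ((k + 1/k)*(-1))/2 = -7/2 + (-k - 1/k)/2 = -7/2 + (-k/2 - 1/(2*k)) = -7/2 - k/2 - 1/(2*k))
W(D, s) = D/7
v = 10 (v = 5*((0 + 5) - 3) = 5*(5 - 3) = 5*2 = 10)
g(F) = 0 (g(F) = (((-1 - F*(7 + F))/(2*F))*F)*((⅐)*0) = (-½ - F*(7 + F)/2)*0 = 0)
v*g(y) - 4 = 10*0 - 4 = 0 - 4 = -4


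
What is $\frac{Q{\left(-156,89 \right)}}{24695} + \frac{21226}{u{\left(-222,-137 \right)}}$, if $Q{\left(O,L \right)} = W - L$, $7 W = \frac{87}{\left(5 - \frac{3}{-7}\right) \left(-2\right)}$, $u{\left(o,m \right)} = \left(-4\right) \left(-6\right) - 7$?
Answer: $\frac{39837264853}{31905940} \approx 1248.6$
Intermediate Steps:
$u{\left(o,m \right)} = 17$ ($u{\left(o,m \right)} = 24 - 7 = 17$)
$W = - \frac{87}{76}$ ($W = \frac{87 \frac{1}{\left(5 - \frac{3}{-7}\right) \left(-2\right)}}{7} = \frac{87 \frac{1}{\left(5 - - \frac{3}{7}\right) \left(-2\right)}}{7} = \frac{87 \frac{1}{\left(5 + \frac{3}{7}\right) \left(-2\right)}}{7} = \frac{87 \frac{1}{\frac{38}{7} \left(-2\right)}}{7} = \frac{87 \frac{1}{- \frac{76}{7}}}{7} = \frac{87 \left(- \frac{7}{76}\right)}{7} = \frac{1}{7} \left(- \frac{609}{76}\right) = - \frac{87}{76} \approx -1.1447$)
$Q{\left(O,L \right)} = - \frac{87}{76} - L$
$\frac{Q{\left(-156,89 \right)}}{24695} + \frac{21226}{u{\left(-222,-137 \right)}} = \frac{- \frac{87}{76} - 89}{24695} + \frac{21226}{17} = \left(- \frac{87}{76} - 89\right) \frac{1}{24695} + 21226 \cdot \frac{1}{17} = \left(- \frac{6851}{76}\right) \frac{1}{24695} + \frac{21226}{17} = - \frac{6851}{1876820} + \frac{21226}{17} = \frac{39837264853}{31905940}$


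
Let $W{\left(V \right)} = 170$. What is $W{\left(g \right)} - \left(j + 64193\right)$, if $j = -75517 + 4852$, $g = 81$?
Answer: $6642$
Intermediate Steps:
$j = -70665$
$W{\left(g \right)} - \left(j + 64193\right) = 170 - \left(-70665 + 64193\right) = 170 - -6472 = 170 + 6472 = 6642$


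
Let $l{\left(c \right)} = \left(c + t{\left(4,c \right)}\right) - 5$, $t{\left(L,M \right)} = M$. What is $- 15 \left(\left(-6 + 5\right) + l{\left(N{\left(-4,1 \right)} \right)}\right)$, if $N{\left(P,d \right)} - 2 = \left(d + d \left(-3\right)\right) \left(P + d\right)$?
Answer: $-150$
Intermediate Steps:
$N{\left(P,d \right)} = 2 - 2 d \left(P + d\right)$ ($N{\left(P,d \right)} = 2 + \left(d + d \left(-3\right)\right) \left(P + d\right) = 2 + \left(d - 3 d\right) \left(P + d\right) = 2 + - 2 d \left(P + d\right) = 2 - 2 d \left(P + d\right)$)
$l{\left(c \right)} = -5 + 2 c$ ($l{\left(c \right)} = \left(c + c\right) - 5 = 2 c - 5 = -5 + 2 c$)
$- 15 \left(\left(-6 + 5\right) + l{\left(N{\left(-4,1 \right)} \right)}\right) = - 15 \left(\left(-6 + 5\right) - \left(5 - 2 \left(2 - 2 \cdot 1^{2} - \left(-8\right) 1\right)\right)\right) = - 15 \left(-1 - \left(5 - 2 \left(2 - 2 + 8\right)\right)\right) = - 15 \left(-1 + \left(-5 + 2 \cdot 8\right)\right) = - 15 \left(-1 + \left(-5 + 16\right)\right) = - 15 \left(-1 + 11\right) = \left(-15\right) 10 = -150$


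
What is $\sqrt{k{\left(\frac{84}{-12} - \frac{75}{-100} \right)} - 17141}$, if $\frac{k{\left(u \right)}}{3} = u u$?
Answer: $\frac{i \sqrt{272381}}{4} \approx 130.48 i$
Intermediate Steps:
$k{\left(u \right)} = 3 u^{2}$ ($k{\left(u \right)} = 3 u u = 3 u^{2}$)
$\sqrt{k{\left(\frac{84}{-12} - \frac{75}{-100} \right)} - 17141} = \sqrt{3 \left(\frac{84}{-12} - \frac{75}{-100}\right)^{2} - 17141} = \sqrt{3 \left(84 \left(- \frac{1}{12}\right) - - \frac{3}{4}\right)^{2} - 17141} = \sqrt{3 \left(-7 + \frac{3}{4}\right)^{2} - 17141} = \sqrt{3 \left(- \frac{25}{4}\right)^{2} - 17141} = \sqrt{3 \cdot \frac{625}{16} - 17141} = \sqrt{\frac{1875}{16} - 17141} = \sqrt{- \frac{272381}{16}} = \frac{i \sqrt{272381}}{4}$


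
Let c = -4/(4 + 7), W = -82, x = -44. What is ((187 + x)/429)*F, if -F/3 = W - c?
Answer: 898/11 ≈ 81.636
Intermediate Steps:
c = -4/11 ≈ -0.36364
F = 2694/11 (F = -3*(-82 - 1*(-4/11)) = -3*(-82 + 4/11) = -3*(-898/11) = 2694/11 ≈ 244.91)
((187 + x)/429)*F = ((187 - 44)/429)*(2694/11) = (143*(1/429))*(2694/11) = (⅓)*(2694/11) = 898/11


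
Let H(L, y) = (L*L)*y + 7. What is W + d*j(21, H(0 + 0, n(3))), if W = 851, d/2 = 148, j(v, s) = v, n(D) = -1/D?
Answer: 7067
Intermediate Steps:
H(L, y) = 7 + y*L² (H(L, y) = L²*y + 7 = y*L² + 7 = 7 + y*L²)
d = 296 (d = 2*148 = 296)
W + d*j(21, H(0 + 0, n(3))) = 851 + 296*21 = 851 + 6216 = 7067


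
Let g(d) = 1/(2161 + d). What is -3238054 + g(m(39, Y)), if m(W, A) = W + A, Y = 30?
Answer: -7220860419/2230 ≈ -3.2381e+6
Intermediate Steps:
m(W, A) = A + W
-3238054 + g(m(39, Y)) = -3238054 + 1/(2161 + (30 + 39)) = -3238054 + 1/(2161 + 69) = -3238054 + 1/2230 = -7220860419/2230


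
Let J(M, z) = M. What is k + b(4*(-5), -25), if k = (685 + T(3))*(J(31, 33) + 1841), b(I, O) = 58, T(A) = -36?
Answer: 1214986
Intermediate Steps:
k = 1214928 (k = (685 - 36)*(31 + 1841) = 649*1872 = 1214928)
k + b(4*(-5), -25) = 1214928 + 58 = 1214986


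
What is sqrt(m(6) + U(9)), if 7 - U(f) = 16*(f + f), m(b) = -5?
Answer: I*sqrt(286) ≈ 16.912*I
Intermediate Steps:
U(f) = 7 - 32*f (U(f) = 7 - 16*(f + f) = 7 - 16*2*f = 7 - 32*f)
sqrt(m(6) + U(9)) = sqrt(-5 + (7 - 32*9)) = sqrt(-5 + (7 - 288)) = sqrt(-5 - 281) = sqrt(-286) = I*sqrt(286)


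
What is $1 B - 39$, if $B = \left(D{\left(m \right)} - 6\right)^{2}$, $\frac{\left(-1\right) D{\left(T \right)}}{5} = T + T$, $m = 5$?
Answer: $3097$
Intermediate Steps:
$D{\left(T \right)} = - 10 T$ ($D{\left(T \right)} = - 5 \left(T + T\right) = - 5 \cdot 2 T = - 10 T$)
$B = 3136$ ($B = \left(\left(-10\right) 5 - 6\right)^{2} = \left(-50 - 6\right)^{2} = \left(-56\right)^{2} = 3136$)
$1 B - 39 = 1 \cdot 3136 - 39 = 3136 - 39 = 3097$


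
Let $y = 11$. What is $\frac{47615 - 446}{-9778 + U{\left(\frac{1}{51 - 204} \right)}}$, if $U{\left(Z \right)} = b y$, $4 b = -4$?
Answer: $- \frac{15723}{3263} \approx -4.8186$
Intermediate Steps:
$b = -1$ ($b = \frac{1}{4} \left(-4\right) = -1$)
$U{\left(Z \right)} = -11$ ($U{\left(Z \right)} = \left(-1\right) 11 = -11$)
$\frac{47615 - 446}{-9778 + U{\left(\frac{1}{51 - 204} \right)}} = \frac{47615 - 446}{-9778 - 11} = \frac{47169}{-9789} = 47169 \left(- \frac{1}{9789}\right) = - \frac{15723}{3263}$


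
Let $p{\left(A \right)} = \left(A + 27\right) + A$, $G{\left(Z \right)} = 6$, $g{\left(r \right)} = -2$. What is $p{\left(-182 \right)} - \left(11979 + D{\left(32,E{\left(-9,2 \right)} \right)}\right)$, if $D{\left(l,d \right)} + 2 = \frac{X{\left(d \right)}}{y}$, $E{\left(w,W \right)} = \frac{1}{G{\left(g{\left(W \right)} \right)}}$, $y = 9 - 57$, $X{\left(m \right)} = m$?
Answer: $- \frac{3546431}{288} \approx -12314.0$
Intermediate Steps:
$y = -48$
$E{\left(w,W \right)} = \frac{1}{6}$
$p{\left(A \right)} = 27 + 2 A$ ($p{\left(A \right)} = \left(27 + A\right) + A = 27 + 2 A$)
$D{\left(l,d \right)} = -2 - \frac{d}{48}$ ($D{\left(l,d \right)} = -2 + \frac{d}{-48} = -2 + d \left(- \frac{1}{48}\right) = -2 - \frac{d}{48}$)
$p{\left(-182 \right)} - \left(11979 + D{\left(32,E{\left(-9,2 \right)} \right)}\right) = \left(27 + 2 \left(-182\right)\right) - \left(11977 - \frac{1}{288}\right) = \left(27 - 364\right) - \frac{3449375}{288} = -337 - \frac{3449375}{288} = - \frac{3546431}{288}$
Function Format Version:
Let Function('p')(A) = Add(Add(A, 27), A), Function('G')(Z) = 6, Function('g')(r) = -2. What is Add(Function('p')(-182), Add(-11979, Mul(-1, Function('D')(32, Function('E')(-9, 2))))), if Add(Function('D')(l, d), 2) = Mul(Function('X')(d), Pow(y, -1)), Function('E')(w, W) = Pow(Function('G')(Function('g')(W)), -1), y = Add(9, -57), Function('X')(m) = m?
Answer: Rational(-3546431, 288) ≈ -12314.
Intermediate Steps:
y = -48
Function('E')(w, W) = Rational(1, 6) (Function('E')(w, W) = Pow(6, -1) = Rational(1, 6))
Function('p')(A) = Add(27, Mul(2, A)) (Function('p')(A) = Add(Add(27, A), A) = Add(27, Mul(2, A)))
Function('D')(l, d) = Add(-2, Mul(Rational(-1, 48), d)) (Function('D')(l, d) = Add(-2, Mul(d, Pow(-48, -1))) = Add(-2, Mul(d, Rational(-1, 48))) = Add(-2, Mul(Rational(-1, 48), d)))
Add(Function('p')(-182), Add(-11979, Mul(-1, Function('D')(32, Function('E')(-9, 2))))) = Add(Add(27, Mul(2, -182)), Add(-11979, Mul(-1, Add(-2, Mul(Rational(-1, 48), Rational(1, 6)))))) = Add(Add(27, -364), Add(-11979, Mul(-1, Add(-2, Rational(-1, 288))))) = Add(-337, Add(-11979, Mul(-1, Rational(-577, 288)))) = Add(-337, Add(-11979, Rational(577, 288))) = Add(-337, Rational(-3449375, 288)) = Rational(-3546431, 288)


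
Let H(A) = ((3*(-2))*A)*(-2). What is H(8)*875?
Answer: 84000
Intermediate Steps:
H(A) = 12*A (H(A) = -6*A*(-2) = 12*A)
H(8)*875 = (12*8)*875 = 96*875 = 84000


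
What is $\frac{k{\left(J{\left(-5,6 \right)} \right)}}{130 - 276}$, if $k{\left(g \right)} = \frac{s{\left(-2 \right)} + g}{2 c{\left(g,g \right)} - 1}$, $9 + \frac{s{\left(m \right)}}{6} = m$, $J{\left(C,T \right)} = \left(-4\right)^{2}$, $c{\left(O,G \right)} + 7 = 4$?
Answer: $- \frac{25}{511} \approx -0.048924$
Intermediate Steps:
$c{\left(O,G \right)} = -3$ ($c{\left(O,G \right)} = -7 + 4 = -3$)
$J{\left(C,T \right)} = 16$
$s{\left(m \right)} = -54 + 6 m$
$k{\left(g \right)} = \frac{66}{7} - \frac{g}{7}$ ($k{\left(g \right)} = \frac{\left(-54 + 6 \left(-2\right)\right) + g}{2 \left(-3\right) - 1} = \frac{\left(-54 - 12\right) + g}{-6 - 1} = \frac{-66 + g}{-7} = \left(-66 + g\right) \left(- \frac{1}{7}\right) = \frac{66}{7} - \frac{g}{7}$)
$\frac{k{\left(J{\left(-5,6 \right)} \right)}}{130 - 276} = \frac{\frac{66}{7} - \frac{16}{7}}{130 - 276} = \frac{50}{7 \left(-146\right)} = \frac{50}{7} \left(- \frac{1}{146}\right) = - \frac{25}{511}$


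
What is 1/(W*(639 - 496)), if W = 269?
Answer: 1/38467 ≈ 2.5996e-5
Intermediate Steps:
1/(W*(639 - 496)) = 1/(269*(639 - 496)) = 1/(269*143) = 1/38467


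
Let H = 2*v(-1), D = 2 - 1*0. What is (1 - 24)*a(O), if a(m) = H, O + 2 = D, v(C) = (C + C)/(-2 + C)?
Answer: -92/3 ≈ -30.667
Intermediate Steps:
v(C) = 2*C/(-2 + C) (v(C) = (2*C)/(-2 + C) = 2*C/(-2 + C))
D = 2 (D = 2 + 0 = 2)
O = 0 (O = -2 + 2 = 0)
H = 4/3 (H = 2*(2*(-1)/(-2 - 1)) = 2*(2*(-1)/(-3)) = 2*(2*(-1)*(-⅓)) = 2*(⅔) = 4/3 ≈ 1.3333)
a(m) = 4/3
(1 - 24)*a(O) = (1 - 24)*(4/3) = -23*4/3 = -92/3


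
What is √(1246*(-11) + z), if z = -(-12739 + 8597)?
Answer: 2*I*√2391 ≈ 97.796*I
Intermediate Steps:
z = 4142 (z = -1*(-4142) = 4142)
√(1246*(-11) + z) = √(1246*(-11) + 4142) = √(-13706 + 4142) = √(-9564) = 2*I*√2391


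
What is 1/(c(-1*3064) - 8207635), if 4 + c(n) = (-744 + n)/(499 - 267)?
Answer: -29/238022007 ≈ -1.2184e-7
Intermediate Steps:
c(n) = -209/29 + n/232 (c(n) = -4 + (-744 + n)/(499 - 267) = -4 + (-744 + n)/232 = -4 + (-744 + n)*(1/232) = -4 + (-93/29 + n/232) = -209/29 + n/232)
1/(c(-1*3064) - 8207635) = 1/((-209/29 + (-1*3064)/232) - 8207635) = 1/((-209/29 + (1/232)*(-3064)) - 8207635) = 1/((-209/29 - 383/29) - 8207635) = 1/(-592/29 - 8207635) = 1/(-238022007/29) = -29/238022007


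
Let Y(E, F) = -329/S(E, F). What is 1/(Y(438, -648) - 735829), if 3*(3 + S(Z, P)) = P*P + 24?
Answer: -139973/102996192946 ≈ -1.3590e-6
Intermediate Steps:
S(Z, P) = 5 + P²/3 (S(Z, P) = -3 + (P*P + 24)/3 = -3 + (P² + 24)/3 = -3 + (24 + P²)/3 = -3 + (8 + P²/3) = 5 + P²/3)
Y(E, F) = -329/(5 + F²/3)
1/(Y(438, -648) - 735829) = 1/(-987/(15 + (-648)²) - 735829) = 1/(-987/(15 + 419904) - 735829) = 1/(-987/419919 - 735829) = 1/(-987*1/419919 - 735829) = 1/(-329/139973 - 735829) = 1/(-102996192946/139973) = -139973/102996192946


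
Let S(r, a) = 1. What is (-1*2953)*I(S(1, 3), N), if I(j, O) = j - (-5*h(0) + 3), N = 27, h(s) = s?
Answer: 5906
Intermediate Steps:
I(j, O) = -3 + j (I(j, O) = j - (-5*0 + 3) = j - (0 + 3) = j - 1*3 = j - 3 = -3 + j)
(-1*2953)*I(S(1, 3), N) = (-1*2953)*(-3 + 1) = -2953*(-2) = 5906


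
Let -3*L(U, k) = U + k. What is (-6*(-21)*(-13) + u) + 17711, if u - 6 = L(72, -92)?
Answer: 48257/3 ≈ 16086.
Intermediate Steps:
L(U, k) = -U/3 - k/3 (L(U, k) = -(U + k)/3 = -U/3 - k/3)
u = 38/3 (u = 6 + (-1/3*72 - 1/3*(-92)) = 6 + (-24 + 92/3) = 6 + 20/3 = 38/3 ≈ 12.667)
(-6*(-21)*(-13) + u) + 17711 = (-6*(-21)*(-13) + 38/3) + 17711 = (126*(-13) + 38/3) + 17711 = (-1638 + 38/3) + 17711 = -4876/3 + 17711 = 48257/3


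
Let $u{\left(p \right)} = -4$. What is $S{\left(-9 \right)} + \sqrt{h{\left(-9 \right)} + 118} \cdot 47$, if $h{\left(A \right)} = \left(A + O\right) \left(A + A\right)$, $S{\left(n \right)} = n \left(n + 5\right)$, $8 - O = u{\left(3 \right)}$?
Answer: $412$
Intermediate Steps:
$O = 12$ ($O = 8 - -4 = 8 + 4 = 12$)
$S{\left(n \right)} = n \left(5 + n\right)$
$h{\left(A \right)} = 2 A \left(12 + A\right)$ ($h{\left(A \right)} = \left(A + 12\right) \left(A + A\right) = \left(12 + A\right) 2 A = 2 A \left(12 + A\right)$)
$S{\left(-9 \right)} + \sqrt{h{\left(-9 \right)} + 118} \cdot 47 = - 9 \left(5 - 9\right) + \sqrt{2 \left(-9\right) \left(12 - 9\right) + 118} \cdot 47 = \left(-9\right) \left(-4\right) + \sqrt{2 \left(-9\right) 3 + 118} \cdot 47 = 36 + \sqrt{-54 + 118} \cdot 47 = 36 + \sqrt{64} \cdot 47 = 36 + 8 \cdot 47 = 36 + 376 = 412$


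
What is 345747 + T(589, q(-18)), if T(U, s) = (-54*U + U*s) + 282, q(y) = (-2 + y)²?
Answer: 549823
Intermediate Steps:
T(U, s) = 282 - 54*U + U*s
345747 + T(589, q(-18)) = 345747 + (282 - 54*589 + 589*(-2 - 18)²) = 345747 + (282 - 31806 + 589*(-20)²) = 345747 + (282 - 31806 + 589*400) = 345747 + (282 - 31806 + 235600) = 345747 + 204076 = 549823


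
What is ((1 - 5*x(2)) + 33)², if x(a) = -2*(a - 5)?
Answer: 16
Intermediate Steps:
x(a) = 10 - 2*a (x(a) = -2*(-5 + a) = 10 - 2*a)
((1 - 5*x(2)) + 33)² = ((1 - 5*(10 - 2*2)) + 33)² = ((1 - 5*(10 - 4)) + 33)² = ((1 - 5*6) + 33)² = ((1 - 30) + 33)² = (-29 + 33)² = 4² = 16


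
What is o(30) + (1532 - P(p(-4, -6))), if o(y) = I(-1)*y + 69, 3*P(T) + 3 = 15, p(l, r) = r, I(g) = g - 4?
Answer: 1447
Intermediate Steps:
I(g) = -4 + g
P(T) = 4 (P(T) = -1 + (1/3)*15 = -1 + 5 = 4)
o(y) = 69 - 5*y (o(y) = (-4 - 1)*y + 69 = -5*y + 69 = 69 - 5*y)
o(30) + (1532 - P(p(-4, -6))) = (69 - 5*30) + (1532 - 1*4) = (69 - 150) + (1532 - 4) = -81 + 1528 = 1447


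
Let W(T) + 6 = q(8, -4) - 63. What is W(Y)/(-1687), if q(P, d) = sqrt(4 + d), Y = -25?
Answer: 69/1687 ≈ 0.040901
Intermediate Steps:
W(T) = -69 (W(T) = -6 + (sqrt(4 - 4) - 63) = -6 + (sqrt(0) - 63) = -6 + (0 - 63) = -6 - 63 = -69)
W(Y)/(-1687) = -69/(-1687) = -69*(-1/1687) = 69/1687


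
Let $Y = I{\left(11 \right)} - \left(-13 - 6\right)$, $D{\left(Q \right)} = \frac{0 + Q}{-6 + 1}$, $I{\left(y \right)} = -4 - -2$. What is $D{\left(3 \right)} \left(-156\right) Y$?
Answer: $\frac{7956}{5} \approx 1591.2$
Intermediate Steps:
$I{\left(y \right)} = -2$ ($I{\left(y \right)} = -4 + 2 = -2$)
$D{\left(Q \right)} = - \frac{Q}{5}$ ($D{\left(Q \right)} = \frac{Q}{-5} = Q \left(- \frac{1}{5}\right) = - \frac{Q}{5}$)
$Y = 17$ ($Y = -2 - \left(-13 - 6\right) = -2 - -19 = -2 + 19 = 17$)
$D{\left(3 \right)} \left(-156\right) Y = \left(- \frac{1}{5}\right) 3 \left(-156\right) 17 = \left(- \frac{3}{5}\right) \left(-156\right) 17 = \frac{468}{5} \cdot 17 = \frac{7956}{5}$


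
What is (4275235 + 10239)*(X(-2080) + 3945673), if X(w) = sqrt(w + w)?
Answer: 16909079054002 + 34283792*I*sqrt(65) ≈ 1.6909e+13 + 2.764e+8*I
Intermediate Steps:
X(w) = sqrt(2)*sqrt(w) (X(w) = sqrt(2*w) = sqrt(2)*sqrt(w))
(4275235 + 10239)*(X(-2080) + 3945673) = (4275235 + 10239)*(sqrt(2)*sqrt(-2080) + 3945673) = 4285474*(sqrt(2)*(4*I*sqrt(130)) + 3945673) = 4285474*(8*I*sqrt(65) + 3945673) = 4285474*(3945673 + 8*I*sqrt(65)) = 16909079054002 + 34283792*I*sqrt(65)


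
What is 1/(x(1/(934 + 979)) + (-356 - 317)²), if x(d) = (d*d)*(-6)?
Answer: 3659569/1657524927595 ≈ 2.2079e-6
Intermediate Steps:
x(d) = -6*d² (x(d) = d²*(-6) = -6*d²)
1/(x(1/(934 + 979)) + (-356 - 317)²) = 1/(-6/(934 + 979)² + (-356 - 317)²) = 1/(-6*(1/1913)² + (-673)²) = 1/(-6*(1/1913)² + 452929) = 1/(-6*1/3659569 + 452929) = 1/(-6/3659569 + 452929) = 1/(1657524927595/3659569) = 3659569/1657524927595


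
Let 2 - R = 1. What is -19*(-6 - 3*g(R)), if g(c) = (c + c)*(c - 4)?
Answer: -228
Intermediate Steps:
R = 1 (R = 2 - 1*1 = 2 - 1 = 1)
g(c) = 2*c*(-4 + c) (g(c) = (2*c)*(-4 + c) = 2*c*(-4 + c))
-19*(-6 - 3*g(R)) = -19*(-6 - 6*(-4 + 1)) = -19*(-6 - 6*(-3)) = -19*(-6 - 3*(-6)) = -19*(-6 + 18) = -19*12 = -228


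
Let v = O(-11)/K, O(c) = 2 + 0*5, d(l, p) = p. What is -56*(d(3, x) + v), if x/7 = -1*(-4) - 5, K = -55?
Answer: 21672/55 ≈ 394.04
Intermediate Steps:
x = -7 (x = 7*(-1*(-4) - 5) = 7*(4 - 5) = 7*(-1) = -7)
O(c) = 2 (O(c) = 2 + 0 = 2)
v = -2/55 (v = 2/(-55) = 2*(-1/55) = -2/55 ≈ -0.036364)
-56*(d(3, x) + v) = -56*(-7 - 2/55) = -56*(-387/55) = 21672/55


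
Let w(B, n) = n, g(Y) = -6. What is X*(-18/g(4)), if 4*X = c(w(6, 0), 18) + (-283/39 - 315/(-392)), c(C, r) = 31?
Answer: 53611/2912 ≈ 18.410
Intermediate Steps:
X = 53611/8736 (X = (31 + (-283/39 - 315/(-392)))/4 = (31 + (-283*1/39 - 315*(-1/392)))/4 = (31 + (-283/39 + 45/56))/4 = (31 - 14093/2184)/4 = (¼)*(53611/2184) = 53611/8736 ≈ 6.1368)
X*(-18/g(4)) = 53611*(-18/(-6))/8736 = 53611*(-18*(-⅙))/8736 = (53611/8736)*3 = 53611/2912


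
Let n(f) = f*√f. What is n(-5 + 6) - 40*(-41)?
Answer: 1641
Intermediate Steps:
n(f) = f^(3/2)
n(-5 + 6) - 40*(-41) = (-5 + 6)^(3/2) - 40*(-41) = 1^(3/2) + 1640 = 1 + 1640 = 1641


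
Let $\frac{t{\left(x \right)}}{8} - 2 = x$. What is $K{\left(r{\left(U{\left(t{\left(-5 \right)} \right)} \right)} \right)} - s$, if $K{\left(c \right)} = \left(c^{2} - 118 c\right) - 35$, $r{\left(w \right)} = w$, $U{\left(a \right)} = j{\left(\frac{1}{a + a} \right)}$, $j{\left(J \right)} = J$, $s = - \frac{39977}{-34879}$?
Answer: $- \frac{2707160033}{80361216} \approx -33.687$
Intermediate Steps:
$s = \frac{39977}{34879}$ ($s = \left(-39977\right) \left(- \frac{1}{34879}\right) = \frac{39977}{34879} \approx 1.1462$)
$t{\left(x \right)} = 16 + 8 x$
$U{\left(a \right)} = \frac{1}{2 a}$ ($U{\left(a \right)} = \frac{1}{a + a} = \frac{1}{2 a}$)
$K{\left(c \right)} = -35 + c^{2} - 118 c$
$K{\left(r{\left(U{\left(t{\left(-5 \right)} \right)} \right)} \right)} - s = \left(-35 + \left(\frac{1}{2 \left(16 + 8 \left(-5\right)\right)}\right)^{2} - 118 \frac{1}{2 \left(16 + 8 \left(-5\right)\right)}\right) - \frac{39977}{34879} = \left(-35 + \left(\frac{1}{2 \left(16 - 40\right)}\right)^{2} - 118 \frac{1}{2 \left(16 - 40\right)}\right) - \frac{39977}{34879} = \left(-35 + \left(\frac{1}{2 \left(-24\right)}\right)^{2} - 118 \frac{1}{2 \left(-24\right)}\right) - \frac{39977}{34879} = \left(-35 + \left(\frac{1}{2} \left(- \frac{1}{24}\right)\right)^{2} - 118 \cdot \frac{1}{2} \left(- \frac{1}{24}\right)\right) - \frac{39977}{34879} = \left(-35 + \left(- \frac{1}{48}\right)^{2} - - \frac{59}{24}\right) - \frac{39977}{34879} = \left(-35 + \frac{1}{2304} + \frac{59}{24}\right) - \frac{39977}{34879} = - \frac{74975}{2304} - \frac{39977}{34879} = - \frac{2707160033}{80361216}$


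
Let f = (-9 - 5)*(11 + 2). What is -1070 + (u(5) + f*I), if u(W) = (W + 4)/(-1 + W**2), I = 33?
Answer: -56605/8 ≈ -7075.6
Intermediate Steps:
f = -182 (f = -14*13 = -182)
u(W) = (4 + W)/(-1 + W**2)
-1070 + (u(5) + f*I) = -1070 + ((4 + 5)/(-1 + 5**2) - 182*33) = -1070 + (9/(-1 + 25) - 6006) = -1070 + (9/24 - 6006) = -1070 + ((1/24)*9 - 6006) = -1070 + (3/8 - 6006) = -1070 - 48045/8 = -56605/8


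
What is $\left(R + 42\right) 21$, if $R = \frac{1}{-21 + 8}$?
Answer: $\frac{11445}{13} \approx 880.38$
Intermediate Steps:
$R = - \frac{1}{13}$ ($R = \frac{1}{-13} = - \frac{1}{13} \approx -0.076923$)
$\left(R + 42\right) 21 = \left(- \frac{1}{13} + 42\right) 21 = \frac{545}{13} \cdot 21 = \frac{11445}{13}$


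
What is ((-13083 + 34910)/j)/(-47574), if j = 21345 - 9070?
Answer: -21827/583970850 ≈ -3.7377e-5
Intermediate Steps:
j = 12275
((-13083 + 34910)/j)/(-47574) = ((-13083 + 34910)/12275)/(-47574) = (21827*(1/12275))*(-1/47574) = (21827/12275)*(-1/47574) = -21827/583970850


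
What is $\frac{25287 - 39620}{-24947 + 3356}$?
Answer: $\frac{14333}{21591} \approx 0.66384$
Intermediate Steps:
$\frac{25287 - 39620}{-24947 + 3356} = - \frac{14333}{-21591} = \left(-14333\right) \left(- \frac{1}{21591}\right) = \frac{14333}{21591}$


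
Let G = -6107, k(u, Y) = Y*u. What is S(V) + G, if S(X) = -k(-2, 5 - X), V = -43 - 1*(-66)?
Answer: -6143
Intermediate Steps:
V = 23 (V = -43 + 66 = 23)
S(X) = 10 - 2*X (S(X) = -(5 - X)*(-2) = -(-10 + 2*X) = 10 - 2*X)
S(V) + G = (10 - 2*23) - 6107 = (10 - 46) - 6107 = -36 - 6107 = -6143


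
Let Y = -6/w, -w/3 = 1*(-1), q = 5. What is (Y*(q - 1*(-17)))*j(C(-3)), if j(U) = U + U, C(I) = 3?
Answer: -264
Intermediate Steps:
w = 3 (w = -3*(-1) = 3)
j(U) = 2*U
Y = -2 (Y = -6/3 = -6*⅓ = -2)
(Y*(q - 1*(-17)))*j(C(-3)) = (-2*(5 - 1*(-17)))*(2*3) = -2*(5 + 17)*6 = -2*22*6 = -44*6 = -264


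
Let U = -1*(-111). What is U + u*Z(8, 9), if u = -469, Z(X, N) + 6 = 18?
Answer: -5517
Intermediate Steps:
Z(X, N) = 12 (Z(X, N) = -6 + 18 = 12)
U = 111
U + u*Z(8, 9) = 111 - 469*12 = 111 - 5628 = -5517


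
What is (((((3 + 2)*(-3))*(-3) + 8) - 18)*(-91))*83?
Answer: -264355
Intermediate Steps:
(((((3 + 2)*(-3))*(-3) + 8) - 18)*(-91))*83 = ((((5*(-3))*(-3) + 8) - 18)*(-91))*83 = (((-15*(-3) + 8) - 18)*(-91))*83 = (((45 + 8) - 18)*(-91))*83 = ((53 - 18)*(-91))*83 = (35*(-91))*83 = -3185*83 = -264355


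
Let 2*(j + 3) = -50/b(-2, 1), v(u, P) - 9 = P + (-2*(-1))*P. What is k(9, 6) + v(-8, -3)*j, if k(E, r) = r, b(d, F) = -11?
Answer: 6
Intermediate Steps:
v(u, P) = 9 + 3*P (v(u, P) = 9 + (P + (-2*(-1))*P) = 9 + (P + 2*P) = 9 + 3*P)
j = -8/11 (j = -3 + (-50/(-11))/2 = -3 + (-50*(-1/11))/2 = -3 + (1/2)*(50/11) = -3 + 25/11 = -8/11 ≈ -0.72727)
k(9, 6) + v(-8, -3)*j = 6 + (9 + 3*(-3))*(-8/11) = 6 + (9 - 9)*(-8/11) = 6 + 0*(-8/11) = 6 + 0 = 6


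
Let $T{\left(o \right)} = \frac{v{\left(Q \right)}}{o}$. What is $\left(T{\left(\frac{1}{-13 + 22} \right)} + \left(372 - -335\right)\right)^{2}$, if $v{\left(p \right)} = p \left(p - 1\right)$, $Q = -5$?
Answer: $954529$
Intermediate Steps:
$v{\left(p \right)} = p \left(-1 + p\right)$
$T{\left(o \right)} = \frac{30}{o}$ ($T{\left(o \right)} = \frac{\left(-5\right) \left(-1 - 5\right)}{o} = \frac{\left(-5\right) \left(-6\right)}{o} = \frac{30}{o}$)
$\left(T{\left(\frac{1}{-13 + 22} \right)} + \left(372 - -335\right)\right)^{2} = \left(\frac{30}{\frac{1}{-13 + 22}} + \left(372 - -335\right)\right)^{2} = \left(\frac{30}{\frac{1}{9}} + \left(372 + 335\right)\right)^{2} = \left(30 \frac{1}{\frac{1}{9}} + 707\right)^{2} = \left(30 \cdot 9 + 707\right)^{2} = \left(270 + 707\right)^{2} = 977^{2} = 954529$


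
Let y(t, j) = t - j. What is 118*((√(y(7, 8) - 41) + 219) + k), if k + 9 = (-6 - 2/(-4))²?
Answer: 56699/2 + 118*I*√42 ≈ 28350.0 + 764.73*I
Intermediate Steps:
k = 85/4 (k = -9 + (-6 - 2/(-4))² = -9 + (-6 - 2*(-¼))² = -9 + (-6 + ½)² = -9 + (-11/2)² = -9 + 121/4 = 85/4 ≈ 21.250)
118*((√(y(7, 8) - 41) + 219) + k) = 118*((√((7 - 1*8) - 41) + 219) + 85/4) = 118*((√((7 - 8) - 41) + 219) + 85/4) = 118*((√(-1 - 41) + 219) + 85/4) = 118*((√(-42) + 219) + 85/4) = 118*((I*√42 + 219) + 85/4) = 118*((219 + I*√42) + 85/4) = 118*(961/4 + I*√42) = 56699/2 + 118*I*√42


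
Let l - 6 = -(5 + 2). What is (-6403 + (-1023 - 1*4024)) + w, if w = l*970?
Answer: -12420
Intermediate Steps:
l = -1 (l = 6 - (5 + 2) = 6 - 1*7 = 6 - 7 = -1)
w = -970 (w = -1*970 = -970)
(-6403 + (-1023 - 1*4024)) + w = (-6403 + (-1023 - 1*4024)) - 970 = (-6403 + (-1023 - 4024)) - 970 = (-6403 - 5047) - 970 = -11450 - 970 = -12420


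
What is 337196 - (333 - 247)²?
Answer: 329800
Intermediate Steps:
337196 - (333 - 247)² = 337196 - 1*86² = 337196 - 1*7396 = 337196 - 7396 = 329800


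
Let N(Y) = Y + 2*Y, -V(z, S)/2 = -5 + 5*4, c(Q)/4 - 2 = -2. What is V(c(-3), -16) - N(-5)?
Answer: -15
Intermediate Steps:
c(Q) = 0 (c(Q) = 8 + 4*(-2) = 8 - 8 = 0)
V(z, S) = -30 (V(z, S) = -2*(-5 + 5*4) = -2*(-5 + 20) = -2*15 = -30)
N(Y) = 3*Y
V(c(-3), -16) - N(-5) = -30 - 3*(-5) = -30 - 1*(-15) = -30 + 15 = -15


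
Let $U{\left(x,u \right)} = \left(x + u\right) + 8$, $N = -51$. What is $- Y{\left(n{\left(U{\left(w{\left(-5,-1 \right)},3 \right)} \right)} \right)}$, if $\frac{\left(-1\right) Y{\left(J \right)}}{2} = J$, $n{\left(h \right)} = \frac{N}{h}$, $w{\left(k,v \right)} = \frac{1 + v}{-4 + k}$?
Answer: $- \frac{102}{11} \approx -9.2727$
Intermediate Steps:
$w{\left(k,v \right)} = \frac{1 + v}{-4 + k}$
$U{\left(x,u \right)} = 8 + u + x$ ($U{\left(x,u \right)} = \left(u + x\right) + 8 = 8 + u + x$)
$n{\left(h \right)} = - \frac{51}{h}$
$Y{\left(J \right)} = - 2 J$
$- Y{\left(n{\left(U{\left(w{\left(-5,-1 \right)},3 \right)} \right)} \right)} = - \left(-2\right) \left(- \frac{51}{8 + 3 + \frac{1 - 1}{-4 - 5}}\right) = - \left(-2\right) \left(- \frac{51}{8 + 3 + \frac{1}{-9} \cdot 0}\right) = - \left(-2\right) \left(- \frac{51}{8 + 3 - 0}\right) = - \left(-2\right) \left(- \frac{51}{8 + 3 + 0}\right) = - \left(-2\right) \left(- \frac{51}{11}\right) = - \left(-2\right) \left(\left(-51\right) \frac{1}{11}\right) = - \frac{\left(-2\right) \left(-51\right)}{11} = \left(-1\right) \frac{102}{11} = - \frac{102}{11}$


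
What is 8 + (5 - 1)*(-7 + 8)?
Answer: 12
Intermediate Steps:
8 + (5 - 1)*(-7 + 8) = 8 + 4*1 = 8 + 4 = 12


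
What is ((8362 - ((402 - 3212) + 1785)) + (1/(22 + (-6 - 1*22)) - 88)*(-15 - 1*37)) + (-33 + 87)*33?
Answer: 47261/3 ≈ 15754.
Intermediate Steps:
((8362 - ((402 - 3212) + 1785)) + (1/(22 + (-6 - 1*22)) - 88)*(-15 - 1*37)) + (-33 + 87)*33 = ((8362 - (-2810 + 1785)) + (1/(22 + (-6 - 22)) - 88)*(-15 - 37)) + 54*33 = ((8362 - 1*(-1025)) + (1/(22 - 28) - 88)*(-52)) + 1782 = ((8362 + 1025) + (1/(-6) - 88)*(-52)) + 1782 = (9387 + (-⅙ - 88)*(-52)) + 1782 = (9387 - 529/6*(-52)) + 1782 = (9387 + 13754/3) + 1782 = 41915/3 + 1782 = 47261/3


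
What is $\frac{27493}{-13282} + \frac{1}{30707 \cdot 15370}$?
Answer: $- \frac{111860150393}{54040174555} \approx -2.0699$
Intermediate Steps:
$\frac{27493}{-13282} + \frac{1}{30707 \cdot 15370} = 27493 \left(- \frac{1}{13282}\right) + \frac{1}{30707} \cdot \frac{1}{15370} = - \frac{27493}{13282} + \frac{1}{471966590} = - \frac{111860150393}{54040174555}$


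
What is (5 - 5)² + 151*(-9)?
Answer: -1359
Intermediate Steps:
(5 - 5)² + 151*(-9) = 0² - 1359 = 0 - 1359 = -1359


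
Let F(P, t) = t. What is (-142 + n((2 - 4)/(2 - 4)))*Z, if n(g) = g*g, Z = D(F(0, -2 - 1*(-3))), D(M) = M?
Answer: -141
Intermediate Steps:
Z = 1 (Z = -2 - 1*(-3) = -2 + 3 = 1)
n(g) = g**2
(-142 + n((2 - 4)/(2 - 4)))*Z = (-142 + ((2 - 4)/(2 - 4))**2)*1 = (-142 + (-2/(-2))**2)*1 = (-142 + (-2*(-1/2))**2)*1 = (-142 + 1**2)*1 = (-142 + 1)*1 = -141*1 = -141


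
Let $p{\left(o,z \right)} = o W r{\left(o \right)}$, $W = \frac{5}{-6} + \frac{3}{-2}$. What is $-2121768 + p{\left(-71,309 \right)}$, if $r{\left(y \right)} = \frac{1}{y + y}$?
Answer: $- \frac{12730615}{6} \approx -2.1218 \cdot 10^{6}$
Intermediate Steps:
$r{\left(y \right)} = \frac{1}{2 y}$
$W = - \frac{7}{3}$ ($W = 5 \left(- \frac{1}{6}\right) + 3 \left(- \frac{1}{2}\right) = - \frac{5}{6} - \frac{3}{2} = - \frac{7}{3} \approx -2.3333$)
$p{\left(o,z \right)} = - \frac{7}{6}$ ($p{\left(o,z \right)} = o \left(- \frac{7}{3}\right) \frac{1}{2 o} = - \frac{7 o}{3} \frac{1}{2 o} = - \frac{7}{6}$)
$-2121768 + p{\left(-71,309 \right)} = -2121768 - \frac{7}{6} = - \frac{12730615}{6}$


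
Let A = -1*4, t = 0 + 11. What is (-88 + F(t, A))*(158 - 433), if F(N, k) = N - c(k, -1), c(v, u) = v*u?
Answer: 22275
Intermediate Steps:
c(v, u) = u*v
t = 11
A = -4
F(N, k) = N + k (F(N, k) = N - (-1)*k = N + k)
(-88 + F(t, A))*(158 - 433) = (-88 + (11 - 4))*(158 - 433) = (-88 + 7)*(-275) = -81*(-275) = 22275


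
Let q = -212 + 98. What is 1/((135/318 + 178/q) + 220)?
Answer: 6042/1322371 ≈ 0.0045691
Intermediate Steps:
q = -114
1/((135/318 + 178/q) + 220) = 1/((135/318 + 178/(-114)) + 220) = 1/((135*(1/318) + 178*(-1/114)) + 220) = 1/((45/106 - 89/57) + 220) = 1/(-6869/6042 + 220) = 1/(1322371/6042) = 6042/1322371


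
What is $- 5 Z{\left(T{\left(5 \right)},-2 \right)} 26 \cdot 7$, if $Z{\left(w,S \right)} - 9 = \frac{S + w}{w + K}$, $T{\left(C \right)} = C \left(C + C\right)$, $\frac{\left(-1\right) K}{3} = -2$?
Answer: $-8970$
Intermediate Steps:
$K = 6$ ($K = \left(-3\right) \left(-2\right) = 6$)
$T{\left(C \right)} = 2 C^{2}$ ($T{\left(C \right)} = C 2 C = 2 C^{2}$)
$Z{\left(w,S \right)} = 9 + \frac{S + w}{6 + w}$ ($Z{\left(w,S \right)} = 9 + \frac{S + w}{w + 6} = 9 + \frac{S + w}{6 + w}$)
$- 5 Z{\left(T{\left(5 \right)},-2 \right)} 26 \cdot 7 = - 5 \frac{54 - 2 + 10 \cdot 2 \cdot 5^{2}}{6 + 2 \cdot 5^{2}} \cdot 26 \cdot 7 = - 5 \frac{54 - 2 + 10 \cdot 2 \cdot 25}{6 + 2 \cdot 25} \cdot 26 \cdot 7 = - 5 \frac{54 - 2 + 10 \cdot 50}{6 + 50} \cdot 26 \cdot 7 = - 5 \frac{54 - 2 + 500}{56} \cdot 26 \cdot 7 = - 5 \cdot \frac{1}{56} \cdot 552 \cdot 26 \cdot 7 = \left(-5\right) \frac{69}{7} \cdot 26 \cdot 7 = \left(- \frac{345}{7}\right) 26 \cdot 7 = \left(- \frac{8970}{7}\right) 7 = -8970$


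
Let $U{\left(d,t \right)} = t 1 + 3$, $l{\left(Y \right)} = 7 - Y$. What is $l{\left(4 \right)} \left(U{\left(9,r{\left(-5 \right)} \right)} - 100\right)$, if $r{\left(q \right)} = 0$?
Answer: $-291$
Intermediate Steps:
$U{\left(d,t \right)} = 3 + t$ ($U{\left(d,t \right)} = t + 3 = 3 + t$)
$l{\left(4 \right)} \left(U{\left(9,r{\left(-5 \right)} \right)} - 100\right) = \left(7 - 4\right) \left(\left(3 + 0\right) - 100\right) = \left(7 - 4\right) \left(3 - 100\right) = 3 \left(-97\right) = -291$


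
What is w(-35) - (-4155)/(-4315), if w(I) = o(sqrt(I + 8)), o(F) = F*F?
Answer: -24132/863 ≈ -27.963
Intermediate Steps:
o(F) = F**2
w(I) = 8 + I (w(I) = (sqrt(I + 8))**2 = (sqrt(8 + I))**2 = 8 + I)
w(-35) - (-4155)/(-4315) = (8 - 35) - (-4155)/(-4315) = -27 - (-4155)*(-1)/4315 = -27 - 1*831/863 = -27 - 831/863 = -24132/863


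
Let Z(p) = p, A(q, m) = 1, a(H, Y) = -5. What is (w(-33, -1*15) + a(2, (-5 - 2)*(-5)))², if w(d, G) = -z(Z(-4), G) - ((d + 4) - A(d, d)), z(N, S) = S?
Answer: 1600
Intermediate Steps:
w(d, G) = -3 - G - d (w(d, G) = -G - ((d + 4) - 1*1) = -G - ((4 + d) - 1) = -G - (3 + d) = -G + (-3 - d) = -3 - G - d)
(w(-33, -1*15) + a(2, (-5 - 2)*(-5)))² = ((-3 - (-1)*15 - 1*(-33)) - 5)² = ((-3 - 1*(-15) + 33) - 5)² = ((-3 + 15 + 33) - 5)² = (45 - 5)² = 40² = 1600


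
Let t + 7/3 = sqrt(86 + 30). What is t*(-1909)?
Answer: 13363/3 - 3818*sqrt(29) ≈ -16106.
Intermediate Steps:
t = -7/3 + 2*sqrt(29) (t = -7/3 + sqrt(86 + 30) = -7/3 + sqrt(116) = -7/3 + 2*sqrt(29) ≈ 8.4370)
t*(-1909) = (-7/3 + 2*sqrt(29))*(-1909) = 13363/3 - 3818*sqrt(29)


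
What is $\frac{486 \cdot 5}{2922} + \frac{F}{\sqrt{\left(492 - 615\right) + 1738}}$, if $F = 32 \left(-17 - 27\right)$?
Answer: $\frac{405}{487} - \frac{1408 \sqrt{1615}}{1615} \approx -34.205$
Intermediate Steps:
$F = -1408$ ($F = 32 \left(-44\right) = -1408$)
$\frac{486 \cdot 5}{2922} + \frac{F}{\sqrt{\left(492 - 615\right) + 1738}} = \frac{486 \cdot 5}{2922} - \frac{1408}{\sqrt{\left(492 - 615\right) + 1738}} = 2430 \cdot \frac{1}{2922} - \frac{1408}{\sqrt{\left(492 - 615\right) + 1738}} = \frac{405}{487} - \frac{1408}{\sqrt{-123 + 1738}} = \frac{405}{487} - \frac{1408}{\sqrt{1615}} = \frac{405}{487} - 1408 \frac{\sqrt{1615}}{1615} = \frac{405}{487} - \frac{1408 \sqrt{1615}}{1615}$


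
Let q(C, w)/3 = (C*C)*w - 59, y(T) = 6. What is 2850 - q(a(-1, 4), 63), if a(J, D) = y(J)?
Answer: -3777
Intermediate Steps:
a(J, D) = 6
q(C, w) = -177 + 3*w*C² (q(C, w) = 3*((C*C)*w - 59) = 3*(C²*w - 59) = 3*(w*C² - 59) = 3*(-59 + w*C²) = -177 + 3*w*C²)
2850 - q(a(-1, 4), 63) = 2850 - (-177 + 3*63*6²) = 2850 - (-177 + 3*63*36) = 2850 - (-177 + 6804) = 2850 - 1*6627 = 2850 - 6627 = -3777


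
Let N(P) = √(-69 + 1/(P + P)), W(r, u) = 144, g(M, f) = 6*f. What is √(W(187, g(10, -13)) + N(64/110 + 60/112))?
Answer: √(426505104 + 1721*I*√203041859)/1721 ≈ 12.005 + 0.34484*I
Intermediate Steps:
N(P) = √(-69 + 1/(2*P))
√(W(187, g(10, -13)) + N(64/110 + 60/112)) = √(144 + √(-276 + 2/(64/110 + 60/112))/2) = √(144 + √(-276 + 2/(64*(1/110) + 60*(1/112)))/2) = √(144 + √(-276 + 2/(32/55 + 15/28))/2) = √(144 + √(-276 + 2/(1721/1540))/2) = √(144 + √(-276 + 2*(1540/1721))/2) = √(144 + √(-276 + 3080/1721)/2) = √(144 + √(-471916/1721)/2) = √(144 + (2*I*√203041859/1721)/2) = √(144 + I*√203041859/1721)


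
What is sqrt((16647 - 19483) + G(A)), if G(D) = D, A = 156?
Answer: 2*I*sqrt(670) ≈ 51.769*I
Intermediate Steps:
sqrt((16647 - 19483) + G(A)) = sqrt((16647 - 19483) + 156) = sqrt(-2836 + 156) = sqrt(-2680) = 2*I*sqrt(670)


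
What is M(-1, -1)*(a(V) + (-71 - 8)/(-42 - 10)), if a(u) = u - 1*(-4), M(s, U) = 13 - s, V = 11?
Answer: 6013/26 ≈ 231.27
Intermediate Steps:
a(u) = 4 + u (a(u) = u + 4 = 4 + u)
M(-1, -1)*(a(V) + (-71 - 8)/(-42 - 10)) = (13 - 1*(-1))*((4 + 11) + (-71 - 8)/(-42 - 10)) = (13 + 1)*(15 - 79/(-52)) = 14*(15 - 79*(-1/52)) = 14*(15 + 79/52) = 14*(859/52) = 6013/26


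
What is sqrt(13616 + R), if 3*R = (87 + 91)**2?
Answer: 2*sqrt(54399)/3 ≈ 155.49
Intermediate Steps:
R = 31684/3 (R = (87 + 91)**2/3 = (1/3)*178**2 = (1/3)*31684 = 31684/3 ≈ 10561.)
sqrt(13616 + R) = sqrt(13616 + 31684/3) = sqrt(72532/3) = 2*sqrt(54399)/3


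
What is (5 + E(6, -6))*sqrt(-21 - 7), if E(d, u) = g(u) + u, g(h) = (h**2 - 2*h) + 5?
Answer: 104*I*sqrt(7) ≈ 275.16*I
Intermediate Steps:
g(h) = 5 + h**2 - 2*h
E(d, u) = 5 + u**2 - u (E(d, u) = (5 + u**2 - 2*u) + u = 5 + u**2 - u)
(5 + E(6, -6))*sqrt(-21 - 7) = (5 + (5 + (-6)**2 - 1*(-6)))*sqrt(-21 - 7) = (5 + (5 + 36 + 6))*sqrt(-28) = (5 + 47)*(2*I*sqrt(7)) = 52*(2*I*sqrt(7)) = 104*I*sqrt(7)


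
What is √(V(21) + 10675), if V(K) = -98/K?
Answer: √96033/3 ≈ 103.30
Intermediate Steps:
√(V(21) + 10675) = √(-98/21 + 10675) = √(-98*1/21 + 10675) = √(-14/3 + 10675) = √(32011/3) = √96033/3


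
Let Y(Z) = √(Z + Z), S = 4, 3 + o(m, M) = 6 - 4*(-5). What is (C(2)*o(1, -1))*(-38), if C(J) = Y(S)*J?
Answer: -3496*√2 ≈ -4944.1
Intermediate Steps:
o(m, M) = 23 (o(m, M) = -3 + (6 - 4*(-5)) = -3 + (6 + 20) = -3 + 26 = 23)
Y(Z) = √2*√Z (Y(Z) = √(2*Z) = √2*√Z)
C(J) = 2*J*√2 (C(J) = (√2*√4)*J = (√2*2)*J = (2*√2)*J = 2*J*√2)
(C(2)*o(1, -1))*(-38) = ((2*2*√2)*23)*(-38) = ((4*√2)*23)*(-38) = (92*√2)*(-38) = -3496*√2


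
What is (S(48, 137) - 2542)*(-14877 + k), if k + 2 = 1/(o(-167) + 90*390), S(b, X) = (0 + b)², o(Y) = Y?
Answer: 123704809228/34933 ≈ 3.5412e+6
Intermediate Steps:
S(b, X) = b²
k = -69865/34933 (k = -2 + 1/(-167 + 90*390) = -2 + 1/(-167 + 35100) = -2 + 1/34933 = -69865/34933 ≈ -2.0000)
(S(48, 137) - 2542)*(-14877 + k) = (48² - 2542)*(-14877 - 69865/34933) = (2304 - 2542)*(-519768106/34933) = -238*(-519768106/34933) = 123704809228/34933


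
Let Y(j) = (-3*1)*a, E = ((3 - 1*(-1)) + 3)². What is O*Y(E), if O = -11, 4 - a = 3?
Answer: 33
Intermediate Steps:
a = 1 (a = 4 - 1*3 = 4 - 3 = 1)
E = 49 (E = ((3 + 1) + 3)² = (4 + 3)² = 7² = 49)
Y(j) = -3 (Y(j) = -3*1*1 = -3*1 = -3)
O*Y(E) = -11*(-3) = 33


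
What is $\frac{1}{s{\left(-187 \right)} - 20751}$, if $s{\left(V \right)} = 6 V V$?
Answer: $\frac{1}{189063} \approx 5.2892 \cdot 10^{-6}$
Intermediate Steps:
$s{\left(V \right)} = 6 V^{2}$
$\frac{1}{s{\left(-187 \right)} - 20751} = \frac{1}{6 \left(-187\right)^{2} - 20751} = \frac{1}{6 \cdot 34969 - 20751} = \frac{1}{209814 - 20751} = \frac{1}{189063}$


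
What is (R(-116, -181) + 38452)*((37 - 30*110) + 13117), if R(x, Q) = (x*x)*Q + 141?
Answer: -23619476322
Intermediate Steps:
R(x, Q) = 141 + Q*x**2 (R(x, Q) = x**2*Q + 141 = Q*x**2 + 141 = 141 + Q*x**2)
(R(-116, -181) + 38452)*((37 - 30*110) + 13117) = ((141 - 181*(-116)**2) + 38452)*((37 - 30*110) + 13117) = ((141 - 181*13456) + 38452)*((37 - 3300) + 13117) = ((141 - 2435536) + 38452)*(-3263 + 13117) = (-2435395 + 38452)*9854 = -2396943*9854 = -23619476322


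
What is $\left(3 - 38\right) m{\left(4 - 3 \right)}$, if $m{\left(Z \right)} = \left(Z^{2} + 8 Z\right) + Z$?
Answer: $-350$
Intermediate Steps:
$m{\left(Z \right)} = Z^{2} + 9 Z$
$\left(3 - 38\right) m{\left(4 - 3 \right)} = \left(3 - 38\right) \left(4 - 3\right) \left(9 + \left(4 - 3\right)\right) = - 35 \cdot 1 \left(9 + 1\right) = - 35 \cdot 1 \cdot 10 = \left(-35\right) 10 = -350$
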